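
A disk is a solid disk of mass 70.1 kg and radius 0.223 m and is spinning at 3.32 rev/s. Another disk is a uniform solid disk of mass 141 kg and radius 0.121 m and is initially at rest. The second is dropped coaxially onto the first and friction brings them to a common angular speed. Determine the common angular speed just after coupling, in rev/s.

No external torque acts about the common axis, so total angular momentum is conserved.
Moments of inertia: I_A = ½(70.1)(0.223)² = 1.743 kg·m²; I_B = ½(141)(0.121)² = 1.032 kg·m².
Taking A's sense as positive: L = (1.743)(3.32) = 5.787 kg·m²·rev/s.
Combined I = 1.743 + 1.032 = 2.775 kg·m².
ω_f = L / I = 5.787 / 2.775 = 2.085 rev/s.

|ω_f| ≈ 2.09 rev/s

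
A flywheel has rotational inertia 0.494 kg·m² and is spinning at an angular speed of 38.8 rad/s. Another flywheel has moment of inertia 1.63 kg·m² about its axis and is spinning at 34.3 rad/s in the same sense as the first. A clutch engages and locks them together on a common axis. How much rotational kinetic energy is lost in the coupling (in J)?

The coupling torques are internal; angular momentum about the shared axis is conserved.
Taking A's sense as positive: L = (0.4940)(38.8) + (1.630)(34.3) = 75.08 kg·m²·rad/s.
Combined I = 0.4940 + 1.630 = 2.124 kg·m².
ω_f = L / I = 75.08 / 2.124 = 35.35 rad/s.
KE_i = ½ΣIω² = 1331 J; KE_f = ½(2.124)(35.35)² = 1327 J.

ΔKE lost ≈ 3.84 J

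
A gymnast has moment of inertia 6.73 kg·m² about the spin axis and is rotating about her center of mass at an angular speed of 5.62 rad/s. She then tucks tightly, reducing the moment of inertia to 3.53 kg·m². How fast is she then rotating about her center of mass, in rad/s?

ω₂ ≈ 10.7 rad/s

Angular momentum about the spin axis is conserved since the torque about it is zero.
ω₂ = I₁ω₁ / I₂ = (6.730)(5.62 rad/s) / (3.530) = 10.71 rad/s.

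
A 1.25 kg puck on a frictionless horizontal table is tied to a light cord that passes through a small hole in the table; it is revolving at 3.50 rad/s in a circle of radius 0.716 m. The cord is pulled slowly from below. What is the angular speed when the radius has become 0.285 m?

No torque about the axis ⇒ m r₁² ω₁ = m r₂² ω₂.
ω₂ = ω₁ (r₁/r₂)² = (3.50)(0.716/0.285)² = 22.09 rad/s.

ω₂ ≈ 22.1 rad/s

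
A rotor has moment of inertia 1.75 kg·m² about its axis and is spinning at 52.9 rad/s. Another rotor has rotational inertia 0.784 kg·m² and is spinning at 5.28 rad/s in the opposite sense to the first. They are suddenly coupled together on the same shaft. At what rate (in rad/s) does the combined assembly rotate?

|ω_f| ≈ 34.9 rad/s

No external torque acts about the common axis, so total angular momentum is conserved.
Taking A's sense as positive: L = (1.750)(52.9) − (0.7840)(5.28) = 88.44 kg·m²·rad/s.
Combined I = 1.750 + 0.7840 = 2.534 kg·m².
ω_f = L / I = 88.44 / 2.534 = 34.90 rad/s.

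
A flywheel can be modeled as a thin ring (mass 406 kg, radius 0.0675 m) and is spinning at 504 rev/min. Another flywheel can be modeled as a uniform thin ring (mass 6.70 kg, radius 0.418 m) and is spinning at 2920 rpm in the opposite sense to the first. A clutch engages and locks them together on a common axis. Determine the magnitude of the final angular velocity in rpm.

|ω_f| ≈ 823 rpm

The coupling torques are internal; angular momentum about the shared axis is conserved.
Moments of inertia: I_A = (406)(0.0675)² = 1.850 kg·m²; I_B = (6.70)(0.418)² = 1.171 kg·m².
Taking A's sense as positive: L = (1.850)(504) − (1.171)(2920) = -2486 kg·m²·rpm.
Combined I = 1.850 + 1.171 = 3.020 kg·m².
ω_f = L / I = -2486 / 3.020 = -823.0 rpm.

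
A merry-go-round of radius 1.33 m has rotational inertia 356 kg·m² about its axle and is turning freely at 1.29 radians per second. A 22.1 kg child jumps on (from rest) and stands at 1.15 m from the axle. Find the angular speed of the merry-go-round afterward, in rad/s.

ω_f ≈ 1.19 rad/s

The added mass arrives with no angular momentum about the axle, and any external torque about the axle is negligible, so the system's angular momentum is conserved.
Added inertia Σmr² = (22.1)(1.15)² = 29.23 kg·m²; I_f = 356.0 + 29.23 = 385.2 kg·m².
ω_f = I_p ω_i / I_f = (356.0)(1.29) / 385.2 = 1.192 rad/s.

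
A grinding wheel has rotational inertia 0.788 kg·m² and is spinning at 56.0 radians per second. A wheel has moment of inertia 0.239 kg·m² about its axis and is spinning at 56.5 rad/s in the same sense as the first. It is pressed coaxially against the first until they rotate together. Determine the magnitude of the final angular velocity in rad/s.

The coupling torques are internal; angular momentum about the shared axis is conserved.
Taking A's sense as positive: L = (0.7880)(56.0) + (0.2390)(56.5) = 57.63 kg·m²·rad/s.
Combined I = 0.7880 + 0.2390 = 1.027 kg·m².
ω_f = L / I = 57.63 / 1.027 = 56.12 rad/s.

|ω_f| ≈ 56.1 rad/s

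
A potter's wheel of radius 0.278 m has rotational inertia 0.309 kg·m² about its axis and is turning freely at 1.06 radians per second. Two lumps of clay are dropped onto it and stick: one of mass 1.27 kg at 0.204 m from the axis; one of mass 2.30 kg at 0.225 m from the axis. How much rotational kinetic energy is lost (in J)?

No external torque acts about the axis; L_before = L_after.
Added inertia Σmr² = (1.27)(0.204)² + (2.30)(0.225)² = 0.1693 kg·m²; I_f = 0.3090 + 0.1693 = 0.4783 kg·m².
ω_f = I_p ω_i / I_f = (0.3090)(1.06) / 0.4783 = 0.6848 rad/s.
KE_i = ½(0.3090)(1.060 rad/s)² = 0.1736 J; KE_f = ½(0.4783)(0.6848)² = 0.1122 J.

energy lost ≈ 0.0614 J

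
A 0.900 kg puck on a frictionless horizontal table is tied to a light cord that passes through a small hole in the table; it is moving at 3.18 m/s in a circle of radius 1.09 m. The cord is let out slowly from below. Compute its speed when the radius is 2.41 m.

v₂ ≈ 1.44 m/s

Central (radial) force ⇒ zero torque about the center ⇒ m v r is constant.
v₂ = v₁ r₁ / r₂ = (3.18)(1.09) / (2.41) = 1.438 m/s.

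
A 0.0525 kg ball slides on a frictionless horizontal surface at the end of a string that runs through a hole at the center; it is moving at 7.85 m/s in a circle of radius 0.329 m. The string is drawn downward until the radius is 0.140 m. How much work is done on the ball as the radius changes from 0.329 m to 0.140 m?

The only horizontal force on the mass is along the cord (radial), so it exerts no torque about the hole and angular momentum m v r is conserved.
v₂ = v₁ r₁ / r₂ = (7.85)(0.329) / (0.140) = 18.45 m/s.
W = ΔKE = ½m(v₂² − v₁²) = 7.316 J.

W ≈ 7.32 J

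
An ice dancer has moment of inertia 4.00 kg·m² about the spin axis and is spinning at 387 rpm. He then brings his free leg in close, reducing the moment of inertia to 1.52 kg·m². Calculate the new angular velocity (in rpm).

ω₂ ≈ 1020 rpm

Angular momentum about the spin axis is conserved since the torque about it is zero.
ω₂ = I₁ω₁ / I₂ = (4.000)(387 rpm) / (1.520) = 1018 rpm.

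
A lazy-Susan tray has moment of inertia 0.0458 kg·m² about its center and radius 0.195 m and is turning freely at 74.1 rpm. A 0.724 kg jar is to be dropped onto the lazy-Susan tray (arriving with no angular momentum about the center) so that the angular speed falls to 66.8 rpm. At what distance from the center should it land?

The added mass arrives with no angular momentum about the center, and any external torque about the center is negligible, so the system's angular momentum is conserved.
I_p ω_i = (I_p + m r²) ω_f ⇒ m r² = I_p(ω_i/ω_f − 1) = 0.04580(74.1/66.8 − 1) = 0.005005 kg·m².
r = √(0.005005/0.724) = 0.08315 m.

r ≈ 0.0831 m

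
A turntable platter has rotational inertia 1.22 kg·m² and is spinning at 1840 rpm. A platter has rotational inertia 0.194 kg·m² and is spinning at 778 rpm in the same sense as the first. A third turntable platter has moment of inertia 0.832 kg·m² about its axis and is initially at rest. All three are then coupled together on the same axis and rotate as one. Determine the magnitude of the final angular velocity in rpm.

|ω_f| ≈ 1070 rpm

No external torque acts about the common axis, so total angular momentum is conserved.
Taking A's sense as positive: L = (1.220)(1840) + (0.1940)(778) = 2396 kg·m²·rpm.
Combined I = 1.220 + 0.1940 + 0.8320 = 2.246 kg·m².
ω_f = L / I = 2396 / 2.246 = 1067 rpm.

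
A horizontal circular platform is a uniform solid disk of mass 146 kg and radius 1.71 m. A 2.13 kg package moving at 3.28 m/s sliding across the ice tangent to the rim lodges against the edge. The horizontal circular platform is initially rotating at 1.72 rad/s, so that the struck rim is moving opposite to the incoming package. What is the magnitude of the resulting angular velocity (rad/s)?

|ω_f| ≈ 1.62 rad/s

The axle reaction passes through the central axle and exerts no torque about it; angular momentum about the central axle is conserved through the impact.
I_p = ½(146)(1.71)² = 213.5 kg·m². Taking the sense of the package's angular momentum as positive, L_{package} = m v R = (2.13)(3.28)(1.71) = 11.95 kg·m²/s.
L_i = −I_p ω_p + m v R = −(213.5)(1.72) + 11.95 = -355.2 kg·m²/s.
After sticking, I_f = I_p + m R² = 213.5 + (2.13)(1.71)² = 219.7 kg·m².
ω_f = L_i / I_f = -355.2 / 219.7 = -1.617 rad/s.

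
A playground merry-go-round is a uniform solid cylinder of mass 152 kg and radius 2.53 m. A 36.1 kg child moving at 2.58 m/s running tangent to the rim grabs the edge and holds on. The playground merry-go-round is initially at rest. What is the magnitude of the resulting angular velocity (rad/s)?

About the axle the impulsive forces during the collision are internal, so angular momentum about that axis is conserved.
I_p = ½(152)(2.53)² = 486.5 kg·m². Taking the sense of the child's angular momentum as positive, L_{child} = m v R = (36.1)(2.58)(2.53) = 235.6 kg·m²/s.
L_i = 0 + 235.6 = 235.6 kg·m²/s.
After sticking, I_f = I_p + m R² = 486.5 + (36.1)(2.53)² = 717.5 kg·m².
ω_f = L_i / I_f = 235.6 / 717.5 = 0.3284 rad/s.

|ω_f| ≈ 0.328 rad/s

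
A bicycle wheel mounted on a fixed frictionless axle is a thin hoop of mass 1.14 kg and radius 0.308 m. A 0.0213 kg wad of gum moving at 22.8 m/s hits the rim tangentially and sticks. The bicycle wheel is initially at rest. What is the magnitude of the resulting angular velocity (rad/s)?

|ω_f| ≈ 1.36 rad/s

About the axle the impulsive forces during the collision are internal, so angular momentum about that axis is conserved.
I_p = (1.14)(0.308)² = 0.1081 kg·m². Taking the sense of the wad of gum's angular momentum as positive, L_{wad} = m v R = (0.0213)(22.8)(0.308) = 0.1496 kg·m²/s.
L_i = 0 + 0.1496 = 0.1496 kg·m²/s.
After sticking, I_f = I_p + m R² = 0.1081 + (0.0213)(0.308)² = 0.1102 kg·m².
ω_f = L_i / I_f = 0.1496 / 0.1102 = 1.358 rad/s.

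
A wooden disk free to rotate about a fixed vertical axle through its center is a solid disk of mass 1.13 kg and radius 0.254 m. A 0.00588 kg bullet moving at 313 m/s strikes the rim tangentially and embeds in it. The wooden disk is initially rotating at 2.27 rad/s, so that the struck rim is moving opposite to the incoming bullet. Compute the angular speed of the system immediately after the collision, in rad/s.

The axle reaction passes through the axle and exerts no torque about it; angular momentum about the axle is conserved through the impact.
I_p = ½(1.13)(0.254)² = 0.03645 kg·m². Taking the sense of the bullet's angular momentum as positive, L_{bullet} = m v R = (0.00588)(313)(0.254) = 0.4675 kg·m²/s.
L_i = −I_p ω_p + m v R = −(0.03645)(2.27) + 0.4675 = 0.3847 kg·m²/s.
After sticking, I_f = I_p + m R² = 0.03645 + (0.00588)(0.254)² = 0.03683 kg·m².
ω_f = L_i / I_f = 0.3847 / 0.03683 = 10.45 rad/s.

|ω_f| ≈ 10.4 rad/s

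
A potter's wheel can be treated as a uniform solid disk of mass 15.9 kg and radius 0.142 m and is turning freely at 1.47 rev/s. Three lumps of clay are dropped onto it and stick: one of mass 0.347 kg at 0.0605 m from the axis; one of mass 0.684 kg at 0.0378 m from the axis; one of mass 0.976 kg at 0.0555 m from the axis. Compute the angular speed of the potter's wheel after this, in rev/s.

ω_f ≈ 1.42 rev/s

The added mass arrives with no angular momentum about the axis, and any external torque about the axis is negligible, so the system's angular momentum is conserved.
I_p = ½(15.9)(0.142)² = 0.1603 kg·m².
Added inertia Σmr² = (0.347)(0.0605)² + (0.684)(0.0378)² + (0.976)(0.0555)² = 0.005254 kg·m²; I_f = 0.1603 + 0.005254 = 0.1656 kg·m².
ω_f = I_p ω_i / I_f = (0.1603)(1.47) / 0.1656 = 1.423 rev/s.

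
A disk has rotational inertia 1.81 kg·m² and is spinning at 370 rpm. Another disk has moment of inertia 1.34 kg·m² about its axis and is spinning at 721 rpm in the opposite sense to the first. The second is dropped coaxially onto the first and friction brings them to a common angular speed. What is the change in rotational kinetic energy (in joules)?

No external torque acts about the common axis, so total angular momentum is conserved.
Taking A's sense as positive: L = (1.810)(370) − (1.340)(721) = -296.4 kg·m²·rpm.
Combined I = 1.810 + 1.340 = 3.150 kg·m².
ω_f = L / I = -296.4 / 3.150 = -94.11 rpm.
KE_i = ½ΣIω² = 5178 J; KE_f = ½(3.150)(9.855)² = 153.0 J.

ΔKE ≈ -5030 J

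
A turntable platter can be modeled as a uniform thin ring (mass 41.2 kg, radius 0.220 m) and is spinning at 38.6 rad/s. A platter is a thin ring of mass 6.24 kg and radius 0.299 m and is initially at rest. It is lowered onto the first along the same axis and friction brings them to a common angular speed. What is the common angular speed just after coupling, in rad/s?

|ω_f| ≈ 30.2 rad/s

No external torque acts about the common axis, so total angular momentum is conserved.
Moments of inertia: I_A = (41.2)(0.220)² = 1.994 kg·m²; I_B = (6.24)(0.299)² = 0.5579 kg·m².
Taking A's sense as positive: L = (1.994)(38.6) = 76.97 kg·m²·rad/s.
Combined I = 1.994 + 0.5579 = 2.552 kg·m².
ω_f = L / I = 76.97 / 2.552 = 30.16 rad/s.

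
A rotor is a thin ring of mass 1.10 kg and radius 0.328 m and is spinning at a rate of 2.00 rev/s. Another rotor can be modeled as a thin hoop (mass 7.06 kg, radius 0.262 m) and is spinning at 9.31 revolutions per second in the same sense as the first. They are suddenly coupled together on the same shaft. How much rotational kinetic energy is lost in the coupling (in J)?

ΔKE lost ≈ 100 J

The coupling torques are internal; angular momentum about the shared axis is conserved.
Moments of inertia: I_A = (1.10)(0.328)² = 0.1183 kg·m²; I_B = (7.06)(0.262)² = 0.4846 kg·m².
Taking A's sense as positive: L = (0.1183)(2.00) + (0.4846)(9.31) = 4.749 kg·m²·rev/s.
Combined I = 0.1183 + 0.4846 = 0.6030 kg·m².
ω_f = L / I = 4.749 / 0.6030 = 7.875 rev/s.
KE_i = ½ΣIω² = 838.5 J; KE_f = ½(0.6030)(49.48)² = 738.2 J.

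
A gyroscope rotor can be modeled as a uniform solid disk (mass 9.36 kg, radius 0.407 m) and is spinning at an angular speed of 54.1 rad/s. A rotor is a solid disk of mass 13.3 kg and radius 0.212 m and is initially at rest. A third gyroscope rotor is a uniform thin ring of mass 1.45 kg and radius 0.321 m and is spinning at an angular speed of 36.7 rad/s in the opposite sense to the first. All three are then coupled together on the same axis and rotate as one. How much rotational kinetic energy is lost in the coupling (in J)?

ΔKE lost ≈ 692 J

The coupling torques are internal; angular momentum about the shared axis is conserved.
Moments of inertia: I_A = ½(9.36)(0.407)² = 0.7752 kg·m²; I_B = ½(13.3)(0.212)² = 0.2989 kg·m²; I_C = (1.45)(0.321)² = 0.1494 kg·m².
Taking A's sense as positive: L = (0.7752)(54.1) − (0.1494)(36.7) = 36.46 kg·m²·rad/s.
Combined I = 0.7752 + 0.2989 + 0.1494 = 1.224 kg·m².
ω_f = L / I = 36.46 / 1.224 = 29.80 rad/s.
KE_i = ½ΣIω² = 1235 J; KE_f = ½(1.224)(29.80)² = 543.1 J.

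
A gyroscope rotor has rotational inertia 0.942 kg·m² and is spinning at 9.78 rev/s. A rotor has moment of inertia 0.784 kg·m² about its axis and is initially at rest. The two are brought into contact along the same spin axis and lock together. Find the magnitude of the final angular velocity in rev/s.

|ω_f| ≈ 5.34 rev/s

No external torque acts about the common axis, so total angular momentum is conserved.
Taking A's sense as positive: L = (0.9420)(9.78) = 9.213 kg·m²·rev/s.
Combined I = 0.9420 + 0.7840 = 1.726 kg·m².
ω_f = L / I = 9.213 / 1.726 = 5.338 rev/s.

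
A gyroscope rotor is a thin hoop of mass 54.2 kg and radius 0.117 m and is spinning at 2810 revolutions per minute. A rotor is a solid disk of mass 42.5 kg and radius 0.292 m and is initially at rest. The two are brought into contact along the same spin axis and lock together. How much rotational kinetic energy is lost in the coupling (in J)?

No external torque acts about the common axis, so total angular momentum is conserved.
Moments of inertia: I_A = (54.2)(0.117)² = 0.7419 kg·m²; I_B = ½(42.5)(0.292)² = 1.812 kg·m².
Taking A's sense as positive: L = (0.7419)(2810) = 2085 kg·m²·rpm.
Combined I = 0.7419 + 1.812 = 2.554 kg·m².
ω_f = L / I = 2085 / 2.554 = 816.4 rpm.
KE_i = ½ΣIω² = 32120 J; KE_f = ½(2.554)(85.49)² = 9332 J.

ΔKE lost ≈ 22800 J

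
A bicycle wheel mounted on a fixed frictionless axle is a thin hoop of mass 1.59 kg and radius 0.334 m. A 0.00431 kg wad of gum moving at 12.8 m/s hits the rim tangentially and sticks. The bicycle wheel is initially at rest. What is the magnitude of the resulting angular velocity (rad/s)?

The axle reaction passes through the axle and exerts no torque about it; angular momentum about the axle is conserved through the impact.
I_p = (1.59)(0.334)² = 0.1774 kg·m². Taking the sense of the wad of gum's angular momentum as positive, L_{wad} = m v R = (0.00431)(12.8)(0.334) = 0.01843 kg·m²/s.
L_i = 0 + 0.01843 = 0.01843 kg·m²/s.
After sticking, I_f = I_p + m R² = 0.1774 + (0.00431)(0.334)² = 0.1779 kg·m².
ω_f = L_i / I_f = 0.01843 / 0.1779 = 0.1036 rad/s.

|ω_f| ≈ 0.104 rad/s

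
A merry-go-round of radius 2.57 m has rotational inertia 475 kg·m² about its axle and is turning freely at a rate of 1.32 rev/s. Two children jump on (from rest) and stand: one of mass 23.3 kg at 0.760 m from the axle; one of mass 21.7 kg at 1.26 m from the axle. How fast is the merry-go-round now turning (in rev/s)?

ω_f ≈ 1.20 rev/s

No external torque acts about the axle; L_before = L_after.
Added inertia Σmr² = (23.3)(0.760)² + (21.7)(1.26)² = 47.91 kg·m²; I_f = 475.0 + 47.91 = 522.9 kg·m².
ω_f = I_p ω_i / I_f = (475.0)(1.32) / 522.9 = 1.199 rev/s.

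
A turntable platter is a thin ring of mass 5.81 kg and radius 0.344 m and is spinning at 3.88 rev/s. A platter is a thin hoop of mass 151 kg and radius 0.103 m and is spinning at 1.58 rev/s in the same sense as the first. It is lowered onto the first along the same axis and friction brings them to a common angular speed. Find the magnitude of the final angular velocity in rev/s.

|ω_f| ≈ 2.27 rev/s

No external torque acts about the common axis, so total angular momentum is conserved.
Moments of inertia: I_A = (5.81)(0.344)² = 0.6875 kg·m²; I_B = (151)(0.103)² = 1.602 kg·m².
Taking A's sense as positive: L = (0.6875)(3.88) + (1.602)(1.58) = 5.199 kg·m²·rev/s.
Combined I = 0.6875 + 1.602 = 2.289 kg·m².
ω_f = L / I = 5.199 / 2.289 = 2.271 rev/s.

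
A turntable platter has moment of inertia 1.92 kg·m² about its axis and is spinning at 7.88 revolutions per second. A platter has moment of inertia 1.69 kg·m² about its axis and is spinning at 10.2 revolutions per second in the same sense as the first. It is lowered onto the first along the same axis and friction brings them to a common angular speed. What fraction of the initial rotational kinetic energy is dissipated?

The coupling torques are internal; angular momentum about the shared axis is conserved.
Taking A's sense as positive: L = (1.920)(7.88) + (1.690)(10.2) = 32.37 kg·m²·rev/s.
Combined I = 1.920 + 1.690 = 3.610 kg·m².
ω_f = L / I = 32.37 / 3.610 = 8.966 rev/s.
KE_i = ½ΣIω² = 5824 J; KE_f = ½(3.610)(56.34)² = 5729 J.
Fraction dissipated = (KE_i − KE_f)/KE_i = 0.01640.

fraction ≈ 0.0164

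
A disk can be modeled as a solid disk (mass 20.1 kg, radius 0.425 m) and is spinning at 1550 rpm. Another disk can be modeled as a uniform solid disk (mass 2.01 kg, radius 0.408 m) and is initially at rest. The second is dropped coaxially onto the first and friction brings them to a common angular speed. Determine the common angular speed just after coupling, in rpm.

No external torque acts about the common axis, so total angular momentum is conserved.
Moments of inertia: I_A = ½(20.1)(0.425)² = 1.815 kg·m²; I_B = ½(2.01)(0.408)² = 0.1673 kg·m².
Taking A's sense as positive: L = (1.815)(1550) = 2814 kg·m²·rpm.
Combined I = 1.815 + 0.1673 = 1.983 kg·m².
ω_f = L / I = 2814 / 1.983 = 1419 rpm.

|ω_f| ≈ 1420 rpm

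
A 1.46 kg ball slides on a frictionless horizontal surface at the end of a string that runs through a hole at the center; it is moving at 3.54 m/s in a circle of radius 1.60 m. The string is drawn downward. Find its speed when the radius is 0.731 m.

v₂ ≈ 7.75 m/s

Central (radial) force ⇒ zero torque about the center ⇒ m v r is constant.
v₂ = v₁ r₁ / r₂ = (3.54)(1.60) / (0.731) = 7.748 m/s.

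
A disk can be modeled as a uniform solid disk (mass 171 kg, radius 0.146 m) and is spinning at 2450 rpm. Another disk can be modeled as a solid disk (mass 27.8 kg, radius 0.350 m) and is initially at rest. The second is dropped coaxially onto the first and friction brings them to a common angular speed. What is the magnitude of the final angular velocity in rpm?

|ω_f| ≈ 1270 rpm

No external torque acts about the common axis, so total angular momentum is conserved.
Moments of inertia: I_A = ½(171)(0.146)² = 1.823 kg·m²; I_B = ½(27.8)(0.350)² = 1.703 kg·m².
Taking A's sense as positive: L = (1.823)(2450) = 4465 kg·m²·rpm.
Combined I = 1.823 + 1.703 = 3.525 kg·m².
ω_f = L / I = 4465 / 3.525 = 1267 rpm.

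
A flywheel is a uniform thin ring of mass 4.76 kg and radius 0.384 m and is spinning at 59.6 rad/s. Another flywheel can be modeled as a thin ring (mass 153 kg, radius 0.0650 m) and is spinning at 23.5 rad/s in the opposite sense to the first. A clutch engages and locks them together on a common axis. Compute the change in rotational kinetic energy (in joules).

The coupling torques are internal; angular momentum about the shared axis is conserved.
Moments of inertia: I_A = (4.76)(0.384)² = 0.7019 kg·m²; I_B = (153)(0.0650)² = 0.6464 kg·m².
Taking A's sense as positive: L = (0.7019)(59.6) − (0.6464)(23.5) = 26.64 kg·m²·rad/s.
Combined I = 0.7019 + 0.6464 = 1.348 kg·m².
ω_f = L / I = 26.64 / 1.348 = 19.76 rad/s.
KE_i = ½ΣIω² = 1425 J; KE_f = ½(1.348)(19.76)² = 263.2 J.

ΔKE ≈ -1160 J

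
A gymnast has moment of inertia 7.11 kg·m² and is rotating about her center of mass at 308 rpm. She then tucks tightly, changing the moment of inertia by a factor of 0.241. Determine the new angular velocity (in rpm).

Angular momentum about the spin axis is conserved since the torque about it is zero.
I₂ = 0.241 × 7.11 = 1.714 kg·m².
ω₂ = I₁ω₁ / I₂ = (7.110)(308 rpm) / (1.714) = 1278 rpm.

ω₂ ≈ 1280 rpm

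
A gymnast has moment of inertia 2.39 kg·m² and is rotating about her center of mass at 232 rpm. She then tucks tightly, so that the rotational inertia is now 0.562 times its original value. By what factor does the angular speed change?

No external torque acts about the spin axis, so angular momentum is conserved.
I₂ = 0.562 × 2.39 = 1.343 kg·m².
ω₂/ω₁ = I₁/I₂ = 2.390 / 1.343 = 1.779.

ω₂/ω₁ ≈ 1.78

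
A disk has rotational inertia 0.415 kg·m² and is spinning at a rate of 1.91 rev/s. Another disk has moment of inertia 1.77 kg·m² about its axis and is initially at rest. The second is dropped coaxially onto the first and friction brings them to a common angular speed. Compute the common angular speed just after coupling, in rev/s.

|ω_f| ≈ 0.363 rev/s

No external torque acts about the common axis, so total angular momentum is conserved.
Taking A's sense as positive: L = (0.4150)(1.91) = 0.7926 kg·m²·rev/s.
Combined I = 0.4150 + 1.770 = 2.185 kg·m².
ω_f = L / I = 0.7926 / 2.185 = 0.3628 rev/s.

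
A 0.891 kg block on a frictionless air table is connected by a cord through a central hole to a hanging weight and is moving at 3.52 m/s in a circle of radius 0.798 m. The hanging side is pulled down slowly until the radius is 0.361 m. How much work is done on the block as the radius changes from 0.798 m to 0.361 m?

The only horizontal force on the mass is along the cord (radial), so it exerts no torque about the hole and angular momentum m v r is conserved.
v₂ = v₁ r₁ / r₂ = (3.52)(0.798) / (0.361) = 7.781 m/s.
W = ΔKE = ½m(v₂² − v₁²) = 21.45 J.

W ≈ 21.5 J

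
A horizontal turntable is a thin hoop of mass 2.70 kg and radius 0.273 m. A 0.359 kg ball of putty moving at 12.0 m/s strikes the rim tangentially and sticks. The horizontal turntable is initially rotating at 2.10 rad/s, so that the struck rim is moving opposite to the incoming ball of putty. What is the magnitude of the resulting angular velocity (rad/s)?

The axle reaction passes through the axle and exerts no torque about it; angular momentum about the axle is conserved through the impact.
I_p = (2.70)(0.273)² = 0.2012 kg·m². Taking the sense of the ball of putty's angular momentum as positive, L_{ball} = m v R = (0.359)(12.0)(0.273) = 1.176 kg·m²/s.
L_i = −I_p ω_p + m v R = −(0.2012)(2.10) + 1.176 = 0.7535 kg·m²/s.
After sticking, I_f = I_p + m R² = 0.2012 + (0.359)(0.273)² = 0.2280 kg·m².
ω_f = L_i / I_f = 0.7535 / 0.2280 = 3.305 rad/s.

|ω_f| ≈ 3.31 rad/s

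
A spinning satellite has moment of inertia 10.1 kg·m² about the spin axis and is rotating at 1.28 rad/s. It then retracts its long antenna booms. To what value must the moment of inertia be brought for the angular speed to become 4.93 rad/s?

Angular momentum about the spin axis is conserved since the torque about it is zero.
I₂ = I₁ω₁ / ω₂ = (10.1)(1.28) / (4.93) = 2.622 kg·m².

I₂ ≈ 2.62 kg·m²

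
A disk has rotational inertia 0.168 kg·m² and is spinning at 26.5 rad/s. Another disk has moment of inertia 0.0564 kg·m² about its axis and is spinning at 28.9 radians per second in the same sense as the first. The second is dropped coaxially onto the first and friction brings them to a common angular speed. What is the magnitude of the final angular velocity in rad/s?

|ω_f| ≈ 27.1 rad/s

The coupling torques are internal; angular momentum about the shared axis is conserved.
Taking A's sense as positive: L = (0.1680)(26.5) + (0.05640)(28.9) = 6.082 kg·m²·rad/s.
Combined I = 0.1680 + 0.05640 = 0.2244 kg·m².
ω_f = L / I = 6.082 / 0.2244 = 27.10 rad/s.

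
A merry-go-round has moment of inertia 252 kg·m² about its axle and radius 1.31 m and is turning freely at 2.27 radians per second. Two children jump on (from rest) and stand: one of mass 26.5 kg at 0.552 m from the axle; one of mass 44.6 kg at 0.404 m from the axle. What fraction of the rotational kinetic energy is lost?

fraction ≈ 0.0574

The added mass arrives with no angular momentum about the axle, and any external torque about the axle is negligible, so the system's angular momentum is conserved.
Added inertia Σmr² = (26.5)(0.552)² + (44.6)(0.404)² = 15.35 kg·m²; I_f = 252.0 + 15.35 = 267.4 kg·m².
ω_f = I_p ω_i / I_f = (252.0)(2.27) / 267.4 = 2.140 rad/s.
KE_i = ½(252.0)(2.270 rad/s)² = 649.3 J; KE_f = ½(267.4)(2.140)² = 612.0 J.
Fraction lost = 0.05743.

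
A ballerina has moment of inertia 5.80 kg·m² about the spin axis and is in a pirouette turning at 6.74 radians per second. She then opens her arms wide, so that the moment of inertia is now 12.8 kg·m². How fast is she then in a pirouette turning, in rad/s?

With no external torque about the axis, L is conserved: I₁ω₁ = I₂ω₂.
ω₂ = I₁ω₁ / I₂ = (5.800)(6.74 rad/s) / (12.80) = 3.054 rad/s.

ω₂ ≈ 3.05 rad/s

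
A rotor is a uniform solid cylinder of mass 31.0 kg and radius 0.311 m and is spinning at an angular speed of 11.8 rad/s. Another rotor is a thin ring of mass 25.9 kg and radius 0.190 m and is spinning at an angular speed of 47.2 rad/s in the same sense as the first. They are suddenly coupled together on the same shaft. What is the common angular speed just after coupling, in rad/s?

|ω_f| ≈ 25.4 rad/s

The coupling torques are internal; angular momentum about the shared axis is conserved.
Moments of inertia: I_A = ½(31.0)(0.311)² = 1.499 kg·m²; I_B = (25.9)(0.190)² = 0.9350 kg·m².
Taking A's sense as positive: L = (1.499)(11.8) + (0.9350)(47.2) = 61.82 kg·m²·rad/s.
Combined I = 1.499 + 0.9350 = 2.434 kg·m².
ω_f = L / I = 61.82 / 2.434 = 25.40 rad/s.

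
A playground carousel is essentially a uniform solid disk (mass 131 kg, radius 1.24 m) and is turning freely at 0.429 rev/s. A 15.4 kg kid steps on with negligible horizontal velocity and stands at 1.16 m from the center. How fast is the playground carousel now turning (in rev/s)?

ω_f ≈ 0.356 rev/s

The added mass arrives with no angular momentum about the center, and any external torque about the center is negligible, so the system's angular momentum is conserved.
I_p = ½(131)(1.24)² = 100.7 kg·m².
Added inertia Σmr² = (15.4)(1.16)² = 20.72 kg·m²; I_f = 100.7 + 20.72 = 121.4 kg·m².
ω_f = I_p ω_i / I_f = (100.7)(0.429) / 121.4 = 0.3558 rev/s.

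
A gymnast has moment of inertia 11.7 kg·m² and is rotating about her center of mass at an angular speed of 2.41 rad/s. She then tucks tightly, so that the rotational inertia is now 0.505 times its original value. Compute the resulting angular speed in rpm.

ω₂ ≈ 45.6 rpm

With no external torque about the axis, L is conserved: I₁ω₁ = I₂ω₂.
I₂ = 0.505 × 11.7 = 5.909 kg·m².
ω₂ = I₁ω₁ / I₂ = (11.70)(2.41 rad/s) / (5.909) = 4.772 rad/s = 45.57 rpm.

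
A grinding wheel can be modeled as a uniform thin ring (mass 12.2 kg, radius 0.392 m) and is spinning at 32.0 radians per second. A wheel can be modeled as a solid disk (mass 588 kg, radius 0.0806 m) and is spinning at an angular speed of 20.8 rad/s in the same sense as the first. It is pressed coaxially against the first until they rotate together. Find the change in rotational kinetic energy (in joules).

The coupling torques are internal; angular momentum about the shared axis is conserved.
Moments of inertia: I_A = (12.2)(0.392)² = 1.875 kg·m²; I_B = ½(588)(0.0806)² = 1.910 kg·m².
Taking A's sense as positive: L = (1.875)(32.0) + (1.910)(20.8) = 99.72 kg·m²·rad/s.
Combined I = 1.875 + 1.910 = 3.785 kg·m².
ω_f = L / I = 99.72 / 3.785 = 26.35 rad/s.
KE_i = ½ΣIω² = 1373 J; KE_f = ½(3.785)(26.35)² = 1314 J.

ΔKE ≈ -59.3 J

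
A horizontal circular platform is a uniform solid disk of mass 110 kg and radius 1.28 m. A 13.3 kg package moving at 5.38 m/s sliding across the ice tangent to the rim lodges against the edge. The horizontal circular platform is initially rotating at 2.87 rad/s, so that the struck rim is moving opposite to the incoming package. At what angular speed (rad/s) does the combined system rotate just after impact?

|ω_f| ≈ 1.49 rad/s

The axle reaction passes through the central axle and exerts no torque about it; angular momentum about the central axle is conserved through the impact.
I_p = ½(110)(1.28)² = 90.11 kg·m². Taking the sense of the package's angular momentum as positive, L_{package} = m v R = (13.3)(5.38)(1.28) = 91.59 kg·m²/s.
L_i = −I_p ω_p + m v R = −(90.11)(2.87) + 91.59 = -167.0 kg·m²/s.
After sticking, I_f = I_p + m R² = 90.11 + (13.3)(1.28)² = 111.9 kg·m².
ω_f = L_i / I_f = -167.0 / 111.9 = -1.493 rad/s.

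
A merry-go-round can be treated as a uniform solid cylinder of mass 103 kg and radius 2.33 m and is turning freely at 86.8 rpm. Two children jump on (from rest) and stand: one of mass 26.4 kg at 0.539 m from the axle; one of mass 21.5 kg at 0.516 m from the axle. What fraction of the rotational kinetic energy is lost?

The added mass arrives with no angular momentum about the axle, and any external torque about the axle is negligible, so the system's angular momentum is conserved.
I_p = ½(103)(2.33)² = 279.6 kg·m².
Added inertia Σmr² = (26.4)(0.539)² + (21.5)(0.516)² = 13.39 kg·m²; I_f = 279.6 + 13.39 = 293.0 kg·m².
ω_f = I_p ω_i / I_f = (279.6)(86.8) / 293.0 = 82.83 rpm.
KE_i = ½(279.6)(9.090 rad/s)² = 11550 J; KE_f = ½(293.0)(8.674)² = 11020 J.
Fraction lost = 0.04572.

fraction ≈ 0.0457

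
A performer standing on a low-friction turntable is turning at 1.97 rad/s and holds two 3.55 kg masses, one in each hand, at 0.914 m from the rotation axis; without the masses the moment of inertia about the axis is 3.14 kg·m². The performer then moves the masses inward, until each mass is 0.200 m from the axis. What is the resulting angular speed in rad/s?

Angular momentum about the spin axis is conserved since the torque about it is zero.
I₁ = 3.14 + 2(3.55)(0.914)² = 9.071 kg·m²; I₂ = 3.14 + 2(3.55)(0.200)² = 3.424 kg·m².
ω₂ = I₁ω₁ / I₂ = (9.071)(1.97 rad/s) / (3.424) = 5.219 rad/s.

ω₂ ≈ 5.22 rad/s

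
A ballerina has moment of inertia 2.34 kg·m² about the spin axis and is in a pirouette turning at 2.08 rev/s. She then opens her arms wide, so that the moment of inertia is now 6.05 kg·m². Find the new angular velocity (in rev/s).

With no external torque about the axis, L is conserved: I₁ω₁ = I₂ω₂.
ω₂ = I₁ω₁ / I₂ = (2.340)(2.08 rev/s) / (6.050) = 0.8045 rev/s.

ω₂ ≈ 0.804 rev/s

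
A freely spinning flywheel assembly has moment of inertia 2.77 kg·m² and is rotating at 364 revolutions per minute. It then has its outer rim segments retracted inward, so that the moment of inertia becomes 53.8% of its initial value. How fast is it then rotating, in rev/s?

ω₂ ≈ 11.3 rev/s

No external torque acts about the spin axis, so angular momentum is conserved.
I₂ = 0.538 × 2.77 = 1.490 kg·m².
ω₂ = I₁ω₁ / I₂ = (2.770)(364 rpm) / (1.490) = 676.6 rpm = 11.28 rev/s.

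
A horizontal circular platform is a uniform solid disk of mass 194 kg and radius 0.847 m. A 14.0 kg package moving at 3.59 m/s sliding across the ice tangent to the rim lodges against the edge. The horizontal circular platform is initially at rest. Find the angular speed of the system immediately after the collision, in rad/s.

|ω_f| ≈ 0.535 rad/s

About the central axle the impulsive forces during the collision are internal, so angular momentum about that axis is conserved.
I_p = ½(194)(0.847)² = 69.59 kg·m². Taking the sense of the package's angular momentum as positive, L_{package} = m v R = (14.0)(3.59)(0.847) = 42.57 kg·m²/s.
L_i = 0 + 42.57 = 42.57 kg·m²/s.
After sticking, I_f = I_p + m R² = 69.59 + (14.0)(0.847)² = 79.63 kg·m².
ω_f = L_i / I_f = 42.57 / 79.63 = 0.5346 rad/s.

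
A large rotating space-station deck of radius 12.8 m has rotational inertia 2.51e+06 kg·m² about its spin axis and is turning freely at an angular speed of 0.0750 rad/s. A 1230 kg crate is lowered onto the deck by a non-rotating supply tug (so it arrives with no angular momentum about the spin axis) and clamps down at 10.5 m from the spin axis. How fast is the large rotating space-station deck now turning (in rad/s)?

ω_f ≈ 0.0712 rad/s

No external torque acts about the spin axis; L_before = L_after.
Added inertia Σmr² = (1230)(10.5)² = 1.356e+05 kg·m²; I_f = 2.510e+06 + 1.356e+05 = 2.646e+06 kg·m².
ω_f = I_p ω_i / I_f = (2.510e+06)(0.0750) / 2.646e+06 = 0.07116 rad/s.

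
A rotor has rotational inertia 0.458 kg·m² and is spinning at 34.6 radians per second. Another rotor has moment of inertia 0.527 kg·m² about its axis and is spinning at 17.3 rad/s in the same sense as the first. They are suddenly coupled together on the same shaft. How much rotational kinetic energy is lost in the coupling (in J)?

ΔKE lost ≈ 36.7 J

No external torque acts about the common axis, so total angular momentum is conserved.
Taking A's sense as positive: L = (0.4580)(34.6) + (0.5270)(17.3) = 24.96 kg·m²·rad/s.
Combined I = 0.4580 + 0.5270 = 0.9850 kg·m².
ω_f = L / I = 24.96 / 0.9850 = 25.34 rad/s.
KE_i = ½ΣIω² = 353.0 J; KE_f = ½(0.9850)(25.34)² = 316.3 J.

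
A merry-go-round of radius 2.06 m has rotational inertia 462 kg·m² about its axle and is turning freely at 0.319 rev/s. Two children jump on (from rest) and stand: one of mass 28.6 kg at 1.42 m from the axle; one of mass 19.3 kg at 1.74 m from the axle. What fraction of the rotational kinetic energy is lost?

fraction ≈ 0.201

The added mass arrives with no angular momentum about the axle, and any external torque about the axle is negligible, so the system's angular momentum is conserved.
Added inertia Σmr² = (28.6)(1.42)² + (19.3)(1.74)² = 116.1 kg·m²; I_f = 462.0 + 116.1 = 578.1 kg·m².
ω_f = I_p ω_i / I_f = (462.0)(0.319) / 578.1 = 0.2549 rev/s.
KE_i = ½(462.0)(2.004 rad/s)² = 928.0 J; KE_f = ½(578.1)(1.602)² = 741.6 J.
Fraction lost = 0.2008.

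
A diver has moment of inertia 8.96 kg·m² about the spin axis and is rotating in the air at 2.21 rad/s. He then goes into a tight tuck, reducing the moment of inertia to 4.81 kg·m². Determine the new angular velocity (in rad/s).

ω₂ ≈ 4.12 rad/s

No external torque acts about the spin axis, so angular momentum is conserved.
ω₂ = I₁ω₁ / I₂ = (8.960)(2.21 rad/s) / (4.810) = 4.117 rad/s.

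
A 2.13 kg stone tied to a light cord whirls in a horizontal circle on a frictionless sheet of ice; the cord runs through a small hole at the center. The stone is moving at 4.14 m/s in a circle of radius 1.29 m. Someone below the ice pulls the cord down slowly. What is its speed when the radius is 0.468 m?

Central (radial) force ⇒ zero torque about the center ⇒ m v r is constant.
v₂ = v₁ r₁ / r₂ = (4.14)(1.29) / (0.468) = 11.41 m/s.

v₂ ≈ 11.4 m/s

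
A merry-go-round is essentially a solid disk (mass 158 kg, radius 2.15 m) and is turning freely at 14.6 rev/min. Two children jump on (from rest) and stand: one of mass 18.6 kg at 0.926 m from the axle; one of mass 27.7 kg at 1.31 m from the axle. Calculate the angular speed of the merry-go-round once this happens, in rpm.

The added mass arrives with no angular momentum about the axle, and any external torque about the axle is negligible, so the system's angular momentum is conserved.
I_p = ½(158)(2.15)² = 365.2 kg·m².
Added inertia Σmr² = (18.6)(0.926)² + (27.7)(1.31)² = 63.49 kg·m²; I_f = 365.2 + 63.49 = 428.7 kg·m².
ω_f = I_p ω_i / I_f = (365.2)(14.6) / 428.7 = 12.44 rpm.

ω_f ≈ 12.4 rpm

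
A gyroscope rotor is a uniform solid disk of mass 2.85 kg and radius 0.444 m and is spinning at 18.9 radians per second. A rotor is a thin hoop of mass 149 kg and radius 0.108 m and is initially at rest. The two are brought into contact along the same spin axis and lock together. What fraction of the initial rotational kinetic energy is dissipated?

fraction ≈ 0.861

No external torque acts about the common axis, so total angular momentum is conserved.
Moments of inertia: I_A = ½(2.85)(0.444)² = 0.2809 kg·m²; I_B = (149)(0.108)² = 1.738 kg·m².
Taking A's sense as positive: L = (0.2809)(18.9) = 5.309 kg·m²·rad/s.
Combined I = 0.2809 + 1.738 = 2.019 kg·m².
ω_f = L / I = 5.309 / 2.019 = 2.630 rad/s.
KE_i = ½ΣIω² = 50.17 J; KE_f = ½(2.019)(2.630)² = 6.982 J.
Fraction dissipated = (KE_i − KE_f)/KE_i = 0.8609.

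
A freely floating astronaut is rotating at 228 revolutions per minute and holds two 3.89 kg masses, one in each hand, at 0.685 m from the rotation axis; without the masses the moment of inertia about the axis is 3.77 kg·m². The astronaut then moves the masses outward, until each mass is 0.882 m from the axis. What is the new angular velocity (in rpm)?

ω₂ ≈ 172 rpm

No external torque acts about the spin axis, so angular momentum is conserved.
I₁ = 3.77 + 2(3.89)(0.685)² = 7.421 kg·m²; I₂ = 3.77 + 2(3.89)(0.882)² = 9.822 kg·m².
ω₂ = I₁ω₁ / I₂ = (7.421)(228 rpm) / (9.822) = 172.3 rpm.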